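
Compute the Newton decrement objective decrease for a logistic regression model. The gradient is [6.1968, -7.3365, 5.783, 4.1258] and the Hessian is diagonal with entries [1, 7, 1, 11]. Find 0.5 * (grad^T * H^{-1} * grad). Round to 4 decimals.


Step 1: H is diagonal, so H^(-1) * g = [6.1968, -1.0481, 5.783, 0.3751].
Step 2: g^T H^(-1) g = sum_i g_i^2 / H_ii
  = (6.1968)^2/1 + (-7.3365)^2/7 + (5.783)^2/1 + (4.1258)^2/11
  = 38.4003 + 7.6892 + 33.4431 + 1.5475 = 81.0801
Step 3: Objective decrease = 0.5 * g^T H^(-1) g = 40.54


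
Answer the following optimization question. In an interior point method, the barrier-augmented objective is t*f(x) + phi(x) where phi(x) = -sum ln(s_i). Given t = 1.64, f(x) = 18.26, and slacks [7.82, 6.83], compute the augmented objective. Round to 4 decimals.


Step 1: Compute log-barrier.
ln values: [2.0567, 1.9213]
phi = -(2.0567 + 1.9213) = -3.978
Step 2: Compute augmented objective.
t*f(x) = 1.64*18.26 = 29.9464
Total = 29.9464 - 3.978 = 25.9684


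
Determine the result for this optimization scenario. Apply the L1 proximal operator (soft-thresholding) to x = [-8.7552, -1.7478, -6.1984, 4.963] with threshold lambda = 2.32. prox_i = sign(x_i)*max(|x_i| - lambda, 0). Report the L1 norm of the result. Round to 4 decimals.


Soft-thresholding with lambda = 2.32:
prox(-8.7552) = sign(-8.7552)*max(|-8.7552| - 2.32, 0) = -6.4352
prox(-1.7478) = sign(-1.7478)*max(|-1.7478| - 2.32, 0) = 0.0
prox(-6.1984) = sign(-6.1984)*max(|-6.1984| - 2.32, 0) = -3.8784
prox(4.963) = sign(4.963)*max(|4.963| - 2.32, 0) = 2.643
prox(x) = [-6.4352, 0.0, -3.8784, 2.643]
||prox(x)||_1 = 6.4352 + 0.0 + 3.8784 + 2.643 = 12.9566


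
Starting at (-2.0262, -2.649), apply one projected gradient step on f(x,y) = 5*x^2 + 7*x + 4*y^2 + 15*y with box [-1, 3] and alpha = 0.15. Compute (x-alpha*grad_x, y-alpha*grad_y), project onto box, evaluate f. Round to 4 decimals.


Step 1: Compute gradient at (-2.0262, -2.649).
grad_x = 2*5*-2.0262 + 7 = -13.262
grad_y = 2*4*-2.649 + 15 = -6.192
Step 2: Gradient step.
x_raw = -2.0262 - 0.15*-13.262 = -0.0369
y_raw = -2.649 - 0.15*-6.192 = -1.7202
Step 3: Project onto [-1, 3].
x_proj = clip(-0.0369) = -0.0369
y_proj = clip(-1.7202) = -1.0
Step 4: Evaluate f.
f(-0.0369, -1.0) = -11.2515


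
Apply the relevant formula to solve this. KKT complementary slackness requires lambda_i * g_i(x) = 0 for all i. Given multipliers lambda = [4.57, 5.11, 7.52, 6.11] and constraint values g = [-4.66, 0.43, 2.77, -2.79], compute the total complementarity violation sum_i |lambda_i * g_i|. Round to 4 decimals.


KKT complementary slackness check:
lambda_1 * g_1 = 4.57 * -4.66 = -21.2962
lambda_2 * g_2 = 5.11 * 0.43 = 2.1973
lambda_3 * g_3 = 7.52 * 2.77 = 20.8304
lambda_4 * g_4 = 6.11 * -2.79 = -17.0469
Total violation = 21.2962 + 2.1973 + 20.8304 + 17.0469 = 61.3708


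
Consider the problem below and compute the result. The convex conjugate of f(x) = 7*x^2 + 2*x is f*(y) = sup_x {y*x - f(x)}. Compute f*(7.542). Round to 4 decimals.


f*(y) = sup_x {y*x - a*x^2 - b*x} = sup_x {(y-b)*x - a*x^2}
FOC: (y - b) - 2a*x = 0 => x* = (y - b)/(2a)
x* = (7.542 - 2)/(2*7) = 0.3959
f*(7.542) = (y-b)^2/(4a) = (7.542 - 2)^2/(4*7)
= 30.7138/28 = 1.0969


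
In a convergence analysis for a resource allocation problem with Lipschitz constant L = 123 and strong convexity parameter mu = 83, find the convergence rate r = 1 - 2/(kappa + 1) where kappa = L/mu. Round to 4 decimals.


Step 1: Compute the condition number.
kappa = L/mu = 123/83 = 1.4819
Step 2: Compute the convergence rate.
r = 1 - 2/(kappa + 1) = 1 - 2*mu/(L + mu) = (L - mu)/(L + mu) = 40/206 = 0.1942


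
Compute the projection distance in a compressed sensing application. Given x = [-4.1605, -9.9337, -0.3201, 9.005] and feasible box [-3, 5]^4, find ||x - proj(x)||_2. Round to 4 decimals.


Project each component onto [-3, 5].
clip(-4.1605) = -3.0, clip(-9.9337) = -3.0, clip(-0.3201) = -0.3201, clip(9.005) = 5.0
Projection = [-3.0, -3.0, -0.3201, 5.0]
Squared diffs: [1.3468, 48.0762, 0.0, 16.04]
Distance = sqrt(65.463) = 8.0909


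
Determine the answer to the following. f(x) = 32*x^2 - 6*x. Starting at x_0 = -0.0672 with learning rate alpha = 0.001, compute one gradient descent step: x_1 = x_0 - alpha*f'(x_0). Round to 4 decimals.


We compute the gradient at x_0 and apply the update.
f'(x) = 64*x - 6
f'(-0.0672) = 64*-0.0672 - 6 = -10.3008
x_1 = -0.0672 - 0.001*-10.3008 = -0.0569


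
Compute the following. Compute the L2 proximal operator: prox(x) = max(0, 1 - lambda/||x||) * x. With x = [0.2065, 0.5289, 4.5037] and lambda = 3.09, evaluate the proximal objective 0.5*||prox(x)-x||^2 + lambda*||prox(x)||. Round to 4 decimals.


Step 1: Compute ||x||.
||x|| = 4.5393
Step 2: Compute scaling factor.
scale = max(0, 1 - 3.09/4.5393) = 0.3193
Step 3: prox(x) = [0.0659, 0.1689, 1.438]
||prox(x)|| = 1.4493
Step 4: Proximal objective.
0.5*||prox-x||^2 = 4.7741
lambda*||prox|| = 4.4783
Total = 9.2525


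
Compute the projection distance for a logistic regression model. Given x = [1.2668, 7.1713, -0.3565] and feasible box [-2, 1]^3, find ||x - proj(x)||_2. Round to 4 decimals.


Project each component onto [-2, 1].
clip(1.2668) = 1.0, clip(7.1713) = 1.0, clip(-0.3565) = -0.3565
Projection = [1.0, 1.0, -0.3565]
Squared diffs: [0.0712, 38.0849, 0.0]
Distance = sqrt(38.1561) = 6.1771


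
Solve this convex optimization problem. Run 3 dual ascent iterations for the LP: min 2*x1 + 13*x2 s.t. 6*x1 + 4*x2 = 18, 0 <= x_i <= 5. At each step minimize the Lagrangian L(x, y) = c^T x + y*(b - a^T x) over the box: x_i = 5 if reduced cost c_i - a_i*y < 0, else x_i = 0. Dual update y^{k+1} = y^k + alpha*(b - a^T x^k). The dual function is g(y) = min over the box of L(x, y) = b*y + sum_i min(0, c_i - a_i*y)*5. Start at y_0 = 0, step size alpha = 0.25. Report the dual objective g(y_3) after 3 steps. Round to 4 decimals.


Dual ascent for LP: min 2*x1 + 13*x2, 6*x1 + 4*x2 = 18, 0 <= x_i <= 5
Step 1: y^k = 0.0, reduced costs: (2.0, 13.0)
  x^k = (0.0, 0.0), subgradient = b - a^T x = 18.0
  y^{k+1} = 0.0 + 0.25*18.0 = 4.5
Step 2: y^k = 4.5, reduced costs: (-25.0, -5.0)
  x^k = (5.0, 5.0), subgradient = b - a^T x = -32.0
  y^{k+1} = 4.5 + 0.25*-32.0 = -3.5
Step 3: y^k = -3.5, reduced costs: (23.0, 27.0)
  x^k = (0.0, 0.0), subgradient = b - a^T x = 18.0
  y^{k+1} = -3.5 + 0.25*18.0 = 1.0
Dual objective at y_3 = 1.0: reduced costs (-4.0, 9.0), box minimizer x = (5.0, 0.0)
g(y_3) = b*y + (c1 - a1*y)*x1 + (c2 - a2*y)*x2 = 18*1.0 + (-4.0)*5.0 + 9.0*0.0 = 18.0 - 20.0 + 0.0 = -2.0


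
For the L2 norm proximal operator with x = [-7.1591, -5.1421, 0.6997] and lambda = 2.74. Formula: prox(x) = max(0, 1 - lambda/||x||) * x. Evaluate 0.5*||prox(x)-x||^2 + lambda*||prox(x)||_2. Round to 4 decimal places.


Step 1: Compute ||x||.
||x|| = 8.8421
Step 2: Compute scaling factor.
scale = max(0, 1 - 2.74/8.8421) = 0.6901
Step 3: prox(x) = [-4.9406, -3.5487, 0.4829]
||prox(x)|| = 6.1021
Step 4: Proximal objective.
0.5*||prox-x||^2 = 3.7538
lambda*||prox|| = 16.7198
Total = 20.4737


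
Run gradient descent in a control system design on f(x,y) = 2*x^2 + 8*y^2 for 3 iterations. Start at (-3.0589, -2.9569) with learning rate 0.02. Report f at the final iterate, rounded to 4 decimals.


Gradient descent on f(x,y) = 2*x^2 + 8*y^2.
Starting point: (-3.0589, -2.9569), alpha = 0.02
Step 1: grad_x = 2*2*-3.0589 = -12.2356, grad_y = 2*8*-2.9569 = -47.3104
  x_1 = -3.0589 - 0.02*-12.2356 = -2.8142
  y_1 = -2.9569 - 0.02*-47.3104 = -2.0107
Step 2: grad_x = 2*2*-2.8142 = -11.2568, grad_y = 2*8*-2.0107 = -32.1711
  x_2 = -2.8142 - 0.02*-11.2568 = -2.5891
  y_2 = -2.0107 - 0.02*-32.1711 = -1.3673
Step 3: grad_x = 2*2*-2.5891 = -10.3562, grad_y = 2*8*-1.3673 = -21.8763
  x_3 = -2.5891 - 0.02*-10.3562 = -2.3819
  y_3 = -1.3673 - 0.02*-21.8763 = -0.9297
f(-2.3819, -0.9297) = 2*(-2.3819)^2 + 8*(-0.9297)^2 = 18.2626


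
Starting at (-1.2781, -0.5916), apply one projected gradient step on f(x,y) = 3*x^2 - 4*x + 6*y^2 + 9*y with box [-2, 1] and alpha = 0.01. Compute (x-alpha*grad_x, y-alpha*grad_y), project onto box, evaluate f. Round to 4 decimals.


Step 1: Compute gradient at (-1.2781, -0.5916).
grad_x = 2*3*-1.2781 - 4 = -11.6686
grad_y = 2*6*-0.5916 + 9 = 1.9008
Step 2: Gradient step.
x_raw = -1.2781 - 0.01*-11.6686 = -1.1614
y_raw = -0.5916 - 0.01*1.9008 = -0.6106
Step 3: Project onto [-2, 1].
x_proj = clip(-1.1614) = -1.1614
y_proj = clip(-0.6106) = -0.6106
Step 4: Evaluate f.
f(-1.1614, -0.6106) = 5.4339


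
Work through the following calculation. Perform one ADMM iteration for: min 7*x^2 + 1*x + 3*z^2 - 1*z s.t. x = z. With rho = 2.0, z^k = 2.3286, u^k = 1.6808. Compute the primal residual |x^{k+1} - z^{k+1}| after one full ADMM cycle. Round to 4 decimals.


ADMM iteration with rho = 2.0, z^k = 2.3286, u^k = 1.6808
Step 1: x-update.
Minimize 7*x^2 + 1*x + (2.0/2)*(x - 2.3286 + 1.6808)^2
FOC: (2*7 + 2.0)*x = -1 + 2.0*(2.3286 - 1.6808)
x^{k+1} = 0.0185
Step 2: z-update.
Minimize 3*z^2 - 1*z + (2.0/2)*(0.0185 - z + 1.6808)^2
FOC: (2*3 + 2.0)*z = 1 + 2.0*(0.0185 + 1.6808)
z^{k+1} = 0.5498
Step 3: u-update.
u^{k+1} = 1.6808 + 0.0185 - 0.5498 = 1.1495
Step 4: Primal residual = |0.0185 - 0.5498| = 0.5313


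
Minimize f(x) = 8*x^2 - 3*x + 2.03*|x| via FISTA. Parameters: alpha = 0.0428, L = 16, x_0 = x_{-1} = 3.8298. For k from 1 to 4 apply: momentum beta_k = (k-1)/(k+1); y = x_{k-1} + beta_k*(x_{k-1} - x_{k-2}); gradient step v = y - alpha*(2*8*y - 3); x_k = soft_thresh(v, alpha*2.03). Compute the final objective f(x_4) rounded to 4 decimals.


FISTA on f(x) = 8*x^2 - 3*x + 2.03*|x|
L = 16, alpha = 0.0428
Iteration 1: beta = 0.0, y = 3.8298 + 0.0*(3.8298 - 3.8298) = 3.8298
  grad(y) = 58.2768, v = y - alpha*grad = 1.3356
  prox(v) = soft_thresh(1.3356, 0.0869) = 1.2487
Iteration 2: beta = 0.3333, y = 1.2487 + 0.3333*(1.2487 - 3.8298) = 0.3883
  grad(y) = 3.2127, v = y - alpha*grad = 0.2508
  prox(v) = soft_thresh(0.2508, 0.0869) = 0.1639
Iteration 3: beta = 0.5, y = 0.1639 + 0.5*(0.1639 - 1.2487) = -0.3785
  grad(y) = -9.0556, v = y - alpha*grad = 0.0091
  prox(v) = soft_thresh(0.0091, 0.0869) = 0.0
Iteration 4: beta = 0.6, y = 0.0 + 0.6*(0.0 - 0.1639) = -0.0983
  grad(y) = -4.5735, v = y - alpha*grad = 0.0974
  prox(v) = soft_thresh(0.0974, 0.0869) = 0.0105
f(x_4) = 8*0.0105^2 - 3*0.0105 + 2.03*|0.0105| = -0.0093


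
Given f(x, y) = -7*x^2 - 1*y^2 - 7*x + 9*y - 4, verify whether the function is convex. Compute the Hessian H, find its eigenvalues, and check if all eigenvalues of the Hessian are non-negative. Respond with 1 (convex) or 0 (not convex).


The Hessian of f(x,y) = -7*x^2 - 1*y^2 - 7*x + 9*y - 4 is:
H = [[-14, 0], [0, -2]]
Trace = -14 - 2 = -16
Determinant = -14*-2 - (0)^2 = 28
Discriminant = (-16)^2 - 4*28 = 144.0
Eigenvalues: lambda_1 = -14.0, lambda_2 = -2.0
The function is not convex.

0


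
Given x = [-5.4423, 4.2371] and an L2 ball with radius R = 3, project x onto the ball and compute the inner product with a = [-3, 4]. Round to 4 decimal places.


Step 1: Compute ||x|| (intermediates to 6 decimals).
||x|| = sqrt((-5.4423)^2 + 4.2371^2) = 6.89722
Step 2: Project.
Since ||x|| > R, scale = R/||x|| = 3/6.89722 = 0.434958, proj(x) = scale * x
proj(x) = [-2.367172, 1.842961]
Step 3: Dot product.
a^T * proj(x) = -3*(-2.367172) + 4*1.842961 = 14.4734


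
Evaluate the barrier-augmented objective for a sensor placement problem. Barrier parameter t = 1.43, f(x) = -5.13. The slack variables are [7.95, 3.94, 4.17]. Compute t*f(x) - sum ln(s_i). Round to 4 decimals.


Step 1: Compute log-barrier.
ln values: [2.0732, 1.3712, 1.4279]
phi = -(2.0732 + 1.3712 + 1.4279) = -4.8723
Step 2: Compute augmented objective.
t*f(x) = 1.43*-5.13 = -7.3359
Total = -7.3359 - 4.8723 = -12.2082


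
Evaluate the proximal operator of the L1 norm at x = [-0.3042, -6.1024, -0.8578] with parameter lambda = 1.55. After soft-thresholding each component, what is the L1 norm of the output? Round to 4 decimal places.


Soft-thresholding with lambda = 1.55:
prox(-0.3042) = sign(-0.3042)*max(|-0.3042| - 1.55, 0) = 0.0
prox(-6.1024) = sign(-6.1024)*max(|-6.1024| - 1.55, 0) = -4.5524
prox(-0.8578) = sign(-0.8578)*max(|-0.8578| - 1.55, 0) = 0.0
prox(x) = [0.0, -4.5524, 0.0]
||prox(x)||_1 = 0.0 + 4.5524 + 0.0 = 4.5524


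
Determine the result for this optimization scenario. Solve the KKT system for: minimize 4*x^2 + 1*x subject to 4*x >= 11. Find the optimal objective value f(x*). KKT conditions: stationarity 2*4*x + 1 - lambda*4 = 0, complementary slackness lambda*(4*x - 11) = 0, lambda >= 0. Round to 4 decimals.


Step 1: Try lambda = 0 (constraint inactive).
x_unc = -1/(2*4) = -0.125
Check: 4*-0.125 = -0.5 < 11 -- violated!
Step 2: Constraint must be active: 4*x = 11
x* = 11/4 = 2.75
lambda = (2*4*2.75 + 1)/4 = 5.75
Step 3: Compute optimal value.
f(x*) = 4*2.75^2 + 1*2.75 = 33.0


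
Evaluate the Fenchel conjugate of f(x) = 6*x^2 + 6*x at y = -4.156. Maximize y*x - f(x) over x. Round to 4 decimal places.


f*(y) = sup_x {y*x - a*x^2 - b*x} = sup_x {(y-b)*x - a*x^2}
FOC: (y - b) - 2a*x = 0 => x* = (y - b)/(2a)
x* = (-4.156 - 6)/(2*6) = -0.8463
f*(-4.156) = (y-b)^2/(4a) = (-4.156 - 6)^2/(4*6)
= 103.1443/24 = 4.2977


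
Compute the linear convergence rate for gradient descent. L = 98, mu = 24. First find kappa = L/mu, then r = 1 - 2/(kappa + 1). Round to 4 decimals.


Step 1: Compute the condition number.
kappa = L/mu = 98/24 = 4.0833
Step 2: Compute the convergence rate.
r = 1 - 2/(kappa + 1) = 1 - 2*mu/(L + mu) = (L - mu)/(L + mu) = 74/122 = 0.6066


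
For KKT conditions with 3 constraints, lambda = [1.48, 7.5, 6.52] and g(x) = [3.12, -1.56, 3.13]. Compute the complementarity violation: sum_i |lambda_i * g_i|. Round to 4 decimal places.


KKT complementary slackness check:
lambda_1 * g_1 = 1.48 * 3.12 = 4.6176
lambda_2 * g_2 = 7.5 * -1.56 = -11.7
lambda_3 * g_3 = 6.52 * 3.13 = 20.4076
Total violation = 4.6176 + 11.7 + 20.4076 = 36.7252


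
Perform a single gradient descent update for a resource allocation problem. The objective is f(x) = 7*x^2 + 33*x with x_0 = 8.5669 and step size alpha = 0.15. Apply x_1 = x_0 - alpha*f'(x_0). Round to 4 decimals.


We compute the gradient at x_0 and apply the update.
f'(x) = 14*x + 33
f'(8.5669) = 14*8.5669 + 33 = 152.9366
x_1 = 8.5669 - 0.15*152.9366 = -14.3736


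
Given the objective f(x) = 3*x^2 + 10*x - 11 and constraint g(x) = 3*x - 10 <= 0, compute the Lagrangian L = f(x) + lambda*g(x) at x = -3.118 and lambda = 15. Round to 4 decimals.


Step 1: Evaluate f(x).
f(-3.118) = 3*(-3.118)^2 + 10*(-3.118) - 11 = -13.0142
Step 2: Evaluate g(x).
g(-3.118) = 3*-3.118 - 10 = -19.354
Step 3: Compute Lagrangian.
L = -13.0142 + 15*-19.354 = -303.3242


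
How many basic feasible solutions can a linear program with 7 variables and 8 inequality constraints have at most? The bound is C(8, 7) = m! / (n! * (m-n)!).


Each vertex corresponds to some choice of n active constraints out of m, so the number of vertices is at most C(m, n) = m! / (n!(m-n)!).
m = 8, n = 7
Numerator: 8 * 7 * 6 * 5 * 4 * 3 * 2
Denominator: 7! = 5040
C(8, 7) = 8


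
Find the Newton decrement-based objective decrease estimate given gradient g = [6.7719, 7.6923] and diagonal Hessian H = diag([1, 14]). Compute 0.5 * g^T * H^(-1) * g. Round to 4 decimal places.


Step 1: H is diagonal, so H^(-1) * g = [6.7719, 0.5495].
Step 2: g^T H^(-1) g = sum_i g_i^2 / H_ii
  = (6.7719)^2/1 + (7.6923)^2/14
  = 45.8586 + 4.2265 = 50.0852
Step 3: Objective decrease = 0.5 * g^T H^(-1) g = 25.0426


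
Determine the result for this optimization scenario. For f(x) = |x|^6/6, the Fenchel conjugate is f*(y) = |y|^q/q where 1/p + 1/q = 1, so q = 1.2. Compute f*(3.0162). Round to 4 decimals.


The conjugate exponent q satisfies 1/p + 1/q = 1.
p = 6, so q = 6/(6 - 1) = 1.2
|y|^q = 3.0162^1.2 = 3.7614
f*(3.0162) = 3.7614 / 1.2 = 3.1345


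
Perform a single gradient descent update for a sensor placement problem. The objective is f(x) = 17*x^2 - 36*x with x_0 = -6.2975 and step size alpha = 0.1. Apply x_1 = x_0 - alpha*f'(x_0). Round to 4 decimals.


We compute the gradient at x_0 and apply the update.
f'(x) = 34*x - 36
f'(-6.2975) = 34*-6.2975 - 36 = -250.115
x_1 = -6.2975 - 0.1*-250.115 = 18.714


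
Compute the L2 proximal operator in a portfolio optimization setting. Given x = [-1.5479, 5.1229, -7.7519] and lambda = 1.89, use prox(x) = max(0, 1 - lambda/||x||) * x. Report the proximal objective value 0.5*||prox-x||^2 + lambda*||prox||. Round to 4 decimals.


Step 1: Compute ||x||.
||x|| = 9.4198
Step 2: Compute scaling factor.
scale = max(0, 1 - 1.89/9.4198) = 0.7994
Step 3: prox(x) = [-1.2373, 4.095, -6.1965]
||prox(x)|| = 7.5298
Step 4: Proximal objective.
0.5*||prox-x||^2 = 1.7861
lambda*||prox|| = 14.2313
Total = 16.0173


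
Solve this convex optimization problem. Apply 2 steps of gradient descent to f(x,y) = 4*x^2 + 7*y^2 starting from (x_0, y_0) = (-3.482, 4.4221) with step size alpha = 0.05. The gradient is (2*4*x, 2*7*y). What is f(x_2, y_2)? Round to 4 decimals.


Gradient descent on f(x,y) = 4*x^2 + 7*y^2.
Starting point: (-3.482, 4.4221), alpha = 0.05
Step 1: grad_x = 2*4*-3.482 = -27.856, grad_y = 2*7*4.4221 = 61.9094
  x_1 = -3.482 - 0.05*-27.856 = -2.0892
  y_1 = 4.4221 - 0.05*61.9094 = 1.3266
Step 2: grad_x = 2*4*-2.0892 = -16.7136, grad_y = 2*7*1.3266 = 18.5728
  x_2 = -2.0892 - 0.05*-16.7136 = -1.2535
  y_2 = 1.3266 - 0.05*18.5728 = 0.398
f(-1.2535, 0.398) = 4*(-1.2535)^2 + 7*0.398^2 = 7.394


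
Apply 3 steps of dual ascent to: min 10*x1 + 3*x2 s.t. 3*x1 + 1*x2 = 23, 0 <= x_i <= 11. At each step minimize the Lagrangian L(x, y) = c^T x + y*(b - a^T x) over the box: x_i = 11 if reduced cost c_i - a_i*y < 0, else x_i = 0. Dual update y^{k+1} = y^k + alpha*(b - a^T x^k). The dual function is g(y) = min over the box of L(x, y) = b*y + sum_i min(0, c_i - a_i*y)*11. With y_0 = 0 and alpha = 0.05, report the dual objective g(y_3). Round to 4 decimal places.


Dual ascent for LP: min 10*x1 + 3*x2, 3*x1 + 1*x2 = 23, 0 <= x_i <= 11
Step 1: y^k = 0.0, reduced costs: (10.0, 3.0)
  x^k = (0.0, 0.0), subgradient = b - a^T x = 23.0
  y^{k+1} = 0.0 + 0.05*23.0 = 1.15
Step 2: y^k = 1.15, reduced costs: (6.55, 1.85)
  x^k = (0.0, 0.0), subgradient = b - a^T x = 23.0
  y^{k+1} = 1.15 + 0.05*23.0 = 2.3
Step 3: y^k = 2.3, reduced costs: (3.1, 0.7)
  x^k = (0.0, 0.0), subgradient = b - a^T x = 23.0
  y^{k+1} = 2.3 + 0.05*23.0 = 3.45
Dual objective at y_3 = 3.45: reduced costs (-0.35, -0.45), box minimizer x = (11.0, 11.0)
g(y_3) = b*y + (c1 - a1*y)*x1 + (c2 - a2*y)*x2 = 23*3.45 + (-0.35)*11.0 + (-0.45)*11.0 = 79.35 - 3.85 - 4.95 = 70.55


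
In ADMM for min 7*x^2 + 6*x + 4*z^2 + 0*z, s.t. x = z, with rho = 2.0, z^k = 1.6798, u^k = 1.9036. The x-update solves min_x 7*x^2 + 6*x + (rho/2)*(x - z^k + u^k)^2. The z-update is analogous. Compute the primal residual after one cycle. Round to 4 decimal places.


ADMM iteration with rho = 2.0, z^k = 1.6798, u^k = 1.9036
Step 1: x-update.
Minimize 7*x^2 + 6*x + (2.0/2)*(x - 1.6798 + 1.9036)^2
FOC: (2*7 + 2.0)*x = -6 + 2.0*(1.6798 - 1.9036)
x^{k+1} = -0.403
Step 2: z-update.
Minimize 4*z^2 + 0*z + (2.0/2)*(-0.403 - z + 1.9036)^2
FOC: (2*4 + 2.0)*z = 0 + 2.0*(-0.403 + 1.9036)
z^{k+1} = 0.3001
Step 3: u-update.
u^{k+1} = 1.9036 - 0.403 - 0.3001 = 1.2005
Step 4: Primal residual = |-0.403 - 0.3001| = 0.7031


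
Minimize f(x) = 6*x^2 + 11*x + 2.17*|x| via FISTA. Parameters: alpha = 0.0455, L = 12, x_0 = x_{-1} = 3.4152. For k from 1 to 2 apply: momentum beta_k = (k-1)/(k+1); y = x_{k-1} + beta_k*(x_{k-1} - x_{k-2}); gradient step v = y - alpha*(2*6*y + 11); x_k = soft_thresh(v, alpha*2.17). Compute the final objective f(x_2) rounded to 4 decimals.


FISTA on f(x) = 6*x^2 + 11*x + 2.17*|x|
L = 12, alpha = 0.0455
Iteration 1: beta = 0.0, y = 3.4152 + 0.0*(3.4152 - 3.4152) = 3.4152
  grad(y) = 51.9824, v = y - alpha*grad = 1.05
  prox(v) = soft_thresh(1.05, 0.0987) = 0.9513
Iteration 2: beta = 0.3333, y = 0.9513 + 0.3333*(0.9513 - 3.4152) = 0.13
  grad(y) = 12.5595, v = y - alpha*grad = -0.4415
  prox(v) = soft_thresh(-0.4415, 0.0987) = -0.3428
f(x_2) = 6*(-0.3428)^2 + 11*(-0.3428) + 2.17*|-0.3428| = -2.3217


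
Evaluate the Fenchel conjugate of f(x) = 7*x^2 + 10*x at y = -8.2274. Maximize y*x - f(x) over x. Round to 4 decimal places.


f*(y) = sup_x {y*x - a*x^2 - b*x} = sup_x {(y-b)*x - a*x^2}
FOC: (y - b) - 2a*x = 0 => x* = (y - b)/(2a)
x* = (-8.2274 - 10)/(2*7) = -1.302
f*(-8.2274) = (y-b)^2/(4a) = (-8.2274 - 10)^2/(4*7)
= 332.2381/28 = 11.8656


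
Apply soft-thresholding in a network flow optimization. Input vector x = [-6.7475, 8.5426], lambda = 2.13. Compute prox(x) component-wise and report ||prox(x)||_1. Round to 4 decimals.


Soft-thresholding with lambda = 2.13:
prox(-6.7475) = sign(-6.7475)*max(|-6.7475| - 2.13, 0) = -4.6175
prox(8.5426) = sign(8.5426)*max(|8.5426| - 2.13, 0) = 6.4126
prox(x) = [-4.6175, 6.4126]
||prox(x)||_1 = 4.6175 + 6.4126 = 11.0301


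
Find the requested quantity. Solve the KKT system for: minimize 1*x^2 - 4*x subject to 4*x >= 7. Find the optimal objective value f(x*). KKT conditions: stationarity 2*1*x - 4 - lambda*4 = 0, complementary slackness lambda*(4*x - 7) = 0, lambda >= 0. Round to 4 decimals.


Step 1: Try lambda = 0 (constraint inactive).
Stationarity: 2*1*x - 4 = 0
x* = 4/(2*1) = 2.0
Check constraint: 4*2.0 = 8.0 >= 7 -- satisfied.
Step 2: Compute optimal value.
f(x*) = 1*2.0^2 - 4*2.0 = -4.0


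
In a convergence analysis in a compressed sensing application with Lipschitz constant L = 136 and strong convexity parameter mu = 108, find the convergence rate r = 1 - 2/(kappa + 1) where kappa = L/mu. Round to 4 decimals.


Step 1: Compute the condition number.
kappa = L/mu = 136/108 = 1.2593
Step 2: Compute the convergence rate.
r = 1 - 2/(kappa + 1) = 1 - 2*mu/(L + mu) = (L - mu)/(L + mu) = 28/244 = 0.1148


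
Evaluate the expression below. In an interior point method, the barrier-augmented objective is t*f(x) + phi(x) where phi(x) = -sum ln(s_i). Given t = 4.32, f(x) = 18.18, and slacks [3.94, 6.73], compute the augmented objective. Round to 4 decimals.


Step 1: Compute log-barrier.
ln values: [1.3712, 1.9066]
phi = -(1.3712 + 1.9066) = -3.2778
Step 2: Compute augmented objective.
t*f(x) = 4.32*18.18 = 78.5376
Total = 78.5376 - 3.2778 = 75.2598


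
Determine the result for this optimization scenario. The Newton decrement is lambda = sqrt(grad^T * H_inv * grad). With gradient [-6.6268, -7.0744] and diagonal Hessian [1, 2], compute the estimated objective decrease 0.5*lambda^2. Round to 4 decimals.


Step 1: H is diagonal, so H^(-1) * g = [-6.6268, -3.5372].
Step 2: g^T H^(-1) g = sum_i g_i^2 / H_ii
  = (-6.6268)^2/1 + (-7.0744)^2/2
  = 43.9145 + 25.0236 = 68.938
Step 3: Objective decrease = 0.5 * g^T H^(-1) g = 34.469


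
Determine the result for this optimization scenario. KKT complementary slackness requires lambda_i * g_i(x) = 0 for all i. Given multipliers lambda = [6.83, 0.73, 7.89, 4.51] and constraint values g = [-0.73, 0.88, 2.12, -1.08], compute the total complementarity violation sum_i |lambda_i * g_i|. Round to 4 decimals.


KKT complementary slackness check:
lambda_1 * g_1 = 6.83 * -0.73 = -4.9859
lambda_2 * g_2 = 0.73 * 0.88 = 0.6424
lambda_3 * g_3 = 7.89 * 2.12 = 16.7268
lambda_4 * g_4 = 4.51 * -1.08 = -4.8708
Total violation = 4.9859 + 0.6424 + 16.7268 + 4.8708 = 27.2259


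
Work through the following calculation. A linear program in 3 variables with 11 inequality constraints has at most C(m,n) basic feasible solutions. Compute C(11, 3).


Each vertex corresponds to some choice of n active constraints out of m, so the number of vertices is at most C(m, n) = m! / (n!(m-n)!).
m = 11, n = 3
Numerator: 11 * 10 * 9
Denominator: 3! = 6
C(11, 3) = 165


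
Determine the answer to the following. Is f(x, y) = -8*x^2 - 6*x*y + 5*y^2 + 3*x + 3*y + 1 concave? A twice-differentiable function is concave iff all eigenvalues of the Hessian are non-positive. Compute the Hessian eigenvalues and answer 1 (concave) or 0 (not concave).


The Hessian of f(x,y) = -8*x^2 - 6*x*y + 5*y^2 + 3*x + 3*y + 1 is:
H = [[-16, -6], [-6, 10]]
Trace = -16 + 10 = -6
Determinant = -16*10 - (-6)^2 = -196
Discriminant = (-6)^2 - 4*-196 = 820.0
Eigenvalues: lambda_1 = -17.3178, lambda_2 = 11.3178
The function is not concave.

0


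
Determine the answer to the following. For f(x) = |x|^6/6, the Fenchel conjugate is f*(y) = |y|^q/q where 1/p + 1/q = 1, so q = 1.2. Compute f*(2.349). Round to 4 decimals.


The conjugate exponent q satisfies 1/p + 1/q = 1.
p = 6, so q = 6/(6 - 1) = 1.2
|y|^q = 2.349^1.2 = 2.7865
f*(2.349) = 2.7865 / 1.2 = 2.3221


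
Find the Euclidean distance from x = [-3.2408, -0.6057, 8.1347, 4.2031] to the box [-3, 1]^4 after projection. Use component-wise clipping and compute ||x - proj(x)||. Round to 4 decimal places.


Project each component onto [-3, 1].
clip(-3.2408) = -3.0, clip(-0.6057) = -0.6057, clip(8.1347) = 1.0, clip(4.2031) = 1.0
Projection = [-3.0, -0.6057, 1.0, 1.0]
Squared diffs: [0.058, 0.0, 50.9039, 10.2598]
Distance = sqrt(61.2217) = 7.8244


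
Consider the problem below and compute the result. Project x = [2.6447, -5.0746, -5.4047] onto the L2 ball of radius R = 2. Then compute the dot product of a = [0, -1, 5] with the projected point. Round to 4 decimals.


Step 1: Compute ||x|| (intermediates to 6 decimals).
||x|| = sqrt(2.6447^2 + (-5.0746)^2 + (-5.4047)^2) = 7.871263
Step 2: Project.
Since ||x|| > R, scale = R/||x|| = 2/7.871263 = 0.254089, proj(x) = scale * x
proj(x) = [0.671989, -1.2894, -1.373275]
Step 3: Dot product.
a^T * proj(x) = 0*0.671989 - 1*(-1.2894) + 5*(-1.373275) = -5.577


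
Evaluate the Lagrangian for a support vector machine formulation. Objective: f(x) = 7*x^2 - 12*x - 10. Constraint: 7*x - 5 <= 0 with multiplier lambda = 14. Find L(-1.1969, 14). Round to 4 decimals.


Step 1: Evaluate f(x).
f(-1.1969) = 7*(-1.1969)^2 - 12*(-1.1969) - 10 = 14.3908
Step 2: Evaluate g(x).
g(-1.1969) = 7*-1.1969 - 5 = -13.3783
Step 3: Compute Lagrangian.
L = 14.3908 + 14*-13.3783 = -172.9054


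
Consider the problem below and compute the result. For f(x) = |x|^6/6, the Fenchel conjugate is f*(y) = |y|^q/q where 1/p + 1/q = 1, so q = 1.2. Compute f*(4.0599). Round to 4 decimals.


The conjugate exponent q satisfies 1/p + 1/q = 1.
p = 6, so q = 6/(6 - 1) = 1.2
|y|^q = 4.0599^1.2 = 5.373
f*(4.0599) = 5.373 / 1.2 = 4.4775


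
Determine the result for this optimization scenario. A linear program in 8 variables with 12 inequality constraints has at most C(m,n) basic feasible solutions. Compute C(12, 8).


Each vertex corresponds to some choice of n active constraints out of m, so the number of vertices is at most C(m, n) = m! / (n!(m-n)!).
m = 12, n = 8
Numerator: 12 * 11 * 10 * 9 * 8 * 7 * 6 * 5
Denominator: 8! = 40320
C(12, 8) = 495


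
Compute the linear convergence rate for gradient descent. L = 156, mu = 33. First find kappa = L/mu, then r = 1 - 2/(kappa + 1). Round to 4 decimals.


Step 1: Compute the condition number.
kappa = L/mu = 156/33 = 4.7273
Step 2: Compute the convergence rate.
r = 1 - 2/(kappa + 1) = 1 - 2*mu/(L + mu) = (L - mu)/(L + mu) = 123/189 = 0.6508


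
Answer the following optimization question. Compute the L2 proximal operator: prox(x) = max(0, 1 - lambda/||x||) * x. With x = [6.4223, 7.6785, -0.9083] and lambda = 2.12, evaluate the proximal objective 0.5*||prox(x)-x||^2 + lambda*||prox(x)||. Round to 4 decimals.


Step 1: Compute ||x||.
||x|| = 10.0514
Step 2: Compute scaling factor.
scale = max(0, 1 - 2.12/10.0514) = 0.7891
Step 3: prox(x) = [5.0677, 6.059, -0.7167]
||prox(x)|| = 7.9314
Step 4: Proximal objective.
0.5*||prox-x||^2 = 2.2472
lambda*||prox|| = 16.8146
Total = 19.0617


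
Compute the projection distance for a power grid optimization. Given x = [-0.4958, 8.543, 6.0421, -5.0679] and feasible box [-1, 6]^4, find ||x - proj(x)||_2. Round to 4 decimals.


Project each component onto [-1, 6].
clip(-0.4958) = -0.4958, clip(8.543) = 6.0, clip(6.0421) = 6.0, clip(-5.0679) = -1.0
Projection = [-0.4958, 6.0, 6.0, -1.0]
Squared diffs: [0.0, 6.4668, 0.0018, 16.5478]
Distance = sqrt(23.0164) = 4.7975


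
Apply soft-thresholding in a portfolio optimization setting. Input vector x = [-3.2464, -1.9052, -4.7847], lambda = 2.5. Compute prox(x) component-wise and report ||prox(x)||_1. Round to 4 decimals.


Soft-thresholding with lambda = 2.5:
prox(-3.2464) = sign(-3.2464)*max(|-3.2464| - 2.5, 0) = -0.7464
prox(-1.9052) = sign(-1.9052)*max(|-1.9052| - 2.5, 0) = 0.0
prox(-4.7847) = sign(-4.7847)*max(|-4.7847| - 2.5, 0) = -2.2847
prox(x) = [-0.7464, 0.0, -2.2847]
||prox(x)||_1 = 0.7464 + 0.0 + 2.2847 = 3.0311


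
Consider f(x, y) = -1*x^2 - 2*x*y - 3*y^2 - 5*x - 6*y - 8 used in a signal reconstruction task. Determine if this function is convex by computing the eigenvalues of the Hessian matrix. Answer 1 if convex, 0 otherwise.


The Hessian of f(x,y) = -1*x^2 - 2*x*y - 3*y^2 - 5*x - 6*y - 8 is:
H = [[-2, -2], [-2, -6]]
Trace = -2 - 6 = -8
Determinant = -2*-6 - (-2)^2 = 8
Discriminant = (-8)^2 - 4*8 = 32.0
Eigenvalues: lambda_1 = -6.8284, lambda_2 = -1.1716
The function is not convex.

0


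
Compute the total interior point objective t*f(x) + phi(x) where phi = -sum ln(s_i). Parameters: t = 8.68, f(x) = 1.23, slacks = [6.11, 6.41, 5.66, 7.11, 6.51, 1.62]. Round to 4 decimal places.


Step 1: Compute log-barrier.
ln values: [1.8099, 1.8579, 1.7334, 1.9615, 1.8733, 0.4824]
phi = -(1.8099 + 1.8579 + 1.7334 + 1.9615 + 1.8733 + 0.4824) = -9.7185
Step 2: Compute augmented objective.
t*f(x) = 8.68*1.23 = 10.6764
Total = 10.6764 - 9.7185 = 0.9579


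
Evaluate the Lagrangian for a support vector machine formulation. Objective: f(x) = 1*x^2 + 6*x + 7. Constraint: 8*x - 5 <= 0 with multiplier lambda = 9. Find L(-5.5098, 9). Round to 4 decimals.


Step 1: Evaluate f(x).
f(-5.5098) = 1*(-5.5098)^2 + 6*(-5.5098) + 7 = 4.2991
Step 2: Evaluate g(x).
g(-5.5098) = 8*-5.5098 - 5 = -49.0784
Step 3: Compute Lagrangian.
L = 4.2991 + 9*-49.0784 = -437.4065


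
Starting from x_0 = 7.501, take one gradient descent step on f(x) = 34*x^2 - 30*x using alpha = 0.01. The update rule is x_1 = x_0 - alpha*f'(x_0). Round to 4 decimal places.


We compute the gradient at x_0 and apply the update.
f'(x) = 68*x - 30
f'(7.501) = 68*7.501 - 30 = 480.068
x_1 = 7.501 - 0.01*480.068 = 2.7003


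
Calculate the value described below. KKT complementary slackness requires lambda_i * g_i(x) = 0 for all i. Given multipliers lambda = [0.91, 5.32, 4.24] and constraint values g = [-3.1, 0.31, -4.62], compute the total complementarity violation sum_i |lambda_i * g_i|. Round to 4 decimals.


KKT complementary slackness check:
lambda_1 * g_1 = 0.91 * -3.1 = -2.821
lambda_2 * g_2 = 5.32 * 0.31 = 1.6492
lambda_3 * g_3 = 4.24 * -4.62 = -19.5888
Total violation = 2.821 + 1.6492 + 19.5888 = 24.059


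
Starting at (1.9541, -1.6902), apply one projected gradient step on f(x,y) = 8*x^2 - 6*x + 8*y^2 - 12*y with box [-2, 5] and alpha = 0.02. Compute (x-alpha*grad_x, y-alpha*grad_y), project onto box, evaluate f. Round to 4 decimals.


Step 1: Compute gradient at (1.9541, -1.6902).
grad_x = 2*8*1.9541 - 6 = 25.2656
grad_y = 2*8*-1.6902 - 12 = -39.0432
Step 2: Gradient step.
x_raw = 1.9541 - 0.02*25.2656 = 1.4488
y_raw = -1.6902 - 0.02*-39.0432 = -0.9093
Step 3: Project onto [-2, 5].
x_proj = clip(1.4488) = 1.4488
y_proj = clip(-0.9093) = -0.9093
Step 4: Evaluate f.
f(1.4488, -0.9093) = 25.6263


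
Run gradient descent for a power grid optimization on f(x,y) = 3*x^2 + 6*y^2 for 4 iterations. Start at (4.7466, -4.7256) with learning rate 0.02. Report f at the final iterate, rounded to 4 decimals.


Gradient descent on f(x,y) = 3*x^2 + 6*y^2.
Starting point: (4.7466, -4.7256), alpha = 0.02
Step 1: grad_x = 2*3*4.7466 = 28.4796, grad_y = 2*6*-4.7256 = -56.7072
  x_1 = 4.7466 - 0.02*28.4796 = 4.177
  y_1 = -4.7256 - 0.02*-56.7072 = -3.5915
Step 2: grad_x = 2*3*4.177 = 25.062, grad_y = 2*6*-3.5915 = -43.0975
  x_2 = 4.177 - 0.02*25.062 = 3.6758
  y_2 = -3.5915 - 0.02*-43.0975 = -2.7295
Step 3: grad_x = 2*3*3.6758 = 22.0546, grad_y = 2*6*-2.7295 = -32.7541
  x_3 = 3.6758 - 0.02*22.0546 = 3.2347
  y_3 = -2.7295 - 0.02*-32.7541 = -2.0744
Step 4: grad_x = 2*3*3.2347 = 19.408, grad_y = 2*6*-2.0744 = -24.8931
  x_4 = 3.2347 - 0.02*19.408 = 2.8465
  y_4 = -2.0744 - 0.02*-24.8931 = -1.5766
f(2.8465, -1.5766) = 3*2.8465^2 + 6*(-1.5766)^2 = 39.2212


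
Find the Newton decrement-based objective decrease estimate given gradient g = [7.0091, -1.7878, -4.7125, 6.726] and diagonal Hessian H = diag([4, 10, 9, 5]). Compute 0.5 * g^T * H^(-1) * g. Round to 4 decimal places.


Step 1: H is diagonal, so H^(-1) * g = [1.7523, -0.1788, -0.5236, 1.3452].
Step 2: g^T H^(-1) g = sum_i g_i^2 / H_ii
  = (7.0091)^2/4 + (-1.7878)^2/10 + (-4.7125)^2/9 + (6.726)^2/5
  = 12.2819 + 0.3196 + 2.4675 + 9.0478 = 24.1168
Step 3: Objective decrease = 0.5 * g^T H^(-1) g = 12.0584


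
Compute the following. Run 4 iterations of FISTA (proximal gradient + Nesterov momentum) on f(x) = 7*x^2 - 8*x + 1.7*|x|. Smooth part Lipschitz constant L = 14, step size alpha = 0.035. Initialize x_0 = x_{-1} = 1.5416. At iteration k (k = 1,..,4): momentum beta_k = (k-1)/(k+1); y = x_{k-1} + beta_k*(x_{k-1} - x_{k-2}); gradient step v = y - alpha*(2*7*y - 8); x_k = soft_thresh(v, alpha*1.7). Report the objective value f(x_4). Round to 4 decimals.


FISTA on f(x) = 7*x^2 - 8*x + 1.7*|x|
L = 14, alpha = 0.035
Iteration 1: beta = 0.0, y = 1.5416 + 0.0*(1.5416 - 1.5416) = 1.5416
  grad(y) = 13.5824, v = y - alpha*grad = 1.0662
  prox(v) = soft_thresh(1.0662, 0.0595) = 1.0067
Iteration 2: beta = 0.3333, y = 1.0067 + 0.3333*(1.0067 - 1.5416) = 0.8284
  grad(y) = 3.5979, v = y - alpha*grad = 0.7025
  prox(v) = soft_thresh(0.7025, 0.0595) = 0.643
Iteration 3: beta = 0.5, y = 0.643 + 0.5*(0.643 - 1.0067) = 0.4611
  grad(y) = -1.5441, v = y - alpha*grad = 0.5152
  prox(v) = soft_thresh(0.5152, 0.0595) = 0.4557
Iteration 4: beta = 0.6, y = 0.4557 + 0.6*(0.4557 - 0.643) = 0.3433
  grad(y) = -3.194, v = y - alpha*grad = 0.4551
  prox(v) = soft_thresh(0.4551, 0.0595) = 0.3956
f(x_4) = 7*0.3956^2 - 8*0.3956 + 1.7*|0.3956| = -1.3968


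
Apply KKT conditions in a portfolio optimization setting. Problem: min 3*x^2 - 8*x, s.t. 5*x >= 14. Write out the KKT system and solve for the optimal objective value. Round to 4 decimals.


Step 1: Try lambda = 0 (constraint inactive).
x_unc = 8/(2*3) = 1.3333
Check: 5*1.3333 = 6.6665 < 14 -- violated!
Step 2: Constraint must be active: 5*x = 14
x* = 14/5 = 2.8
lambda = (2*3*2.8 - 8)/5 = 1.76
Step 3: Compute optimal value.
f(x*) = 3*2.8^2 - 8*2.8 = 1.12


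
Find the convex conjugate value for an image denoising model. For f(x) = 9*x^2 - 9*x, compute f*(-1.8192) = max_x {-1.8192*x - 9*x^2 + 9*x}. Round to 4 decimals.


f*(y) = sup_x {y*x - a*x^2 - b*x} = sup_x {(y-b)*x - a*x^2}
FOC: (y - b) - 2a*x = 0 => x* = (y - b)/(2a)
x* = (-1.8192 + 9)/(2*9) = 0.3989
f*(-1.8192) = (y-b)^2/(4a) = (-1.8192 + 9)^2/(4*9)
= 51.5639/36 = 1.4323


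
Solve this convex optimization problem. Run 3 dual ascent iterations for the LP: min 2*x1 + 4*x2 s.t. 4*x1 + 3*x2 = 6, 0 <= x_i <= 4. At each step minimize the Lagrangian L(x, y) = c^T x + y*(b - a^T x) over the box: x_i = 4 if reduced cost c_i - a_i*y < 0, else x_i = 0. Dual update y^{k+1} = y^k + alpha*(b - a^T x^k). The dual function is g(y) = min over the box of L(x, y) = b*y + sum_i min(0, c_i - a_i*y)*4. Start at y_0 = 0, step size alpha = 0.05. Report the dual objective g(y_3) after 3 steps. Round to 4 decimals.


Dual ascent for LP: min 2*x1 + 4*x2, 4*x1 + 3*x2 = 6, 0 <= x_i <= 4
Step 1: y^k = 0.0, reduced costs: (2.0, 4.0)
  x^k = (0.0, 0.0), subgradient = b - a^T x = 6.0
  y^{k+1} = 0.0 + 0.05*6.0 = 0.3
Step 2: y^k = 0.3, reduced costs: (0.8, 3.1)
  x^k = (0.0, 0.0), subgradient = b - a^T x = 6.0
  y^{k+1} = 0.3 + 0.05*6.0 = 0.6
Step 3: y^k = 0.6, reduced costs: (-0.4, 2.2)
  x^k = (4.0, 0.0), subgradient = b - a^T x = -10.0
  y^{k+1} = 0.6 + 0.05*-10.0 = 0.1
Dual objective at y_3 = 0.1: reduced costs (1.6, 3.7), box minimizer x = (0.0, 0.0)
g(y_3) = b*y + (c1 - a1*y)*x1 + (c2 - a2*y)*x2 = 6*0.1 + 1.6*0.0 + 3.7*0.0 = 0.6 + 0.0 + 0.0 = 0.6


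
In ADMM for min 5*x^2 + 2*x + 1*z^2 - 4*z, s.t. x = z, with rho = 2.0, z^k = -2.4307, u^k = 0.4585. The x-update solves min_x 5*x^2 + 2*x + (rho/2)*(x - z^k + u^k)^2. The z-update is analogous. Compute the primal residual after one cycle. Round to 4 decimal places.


ADMM iteration with rho = 2.0, z^k = -2.4307, u^k = 0.4585
Step 1: x-update.
Minimize 5*x^2 + 2*x + (2.0/2)*(x + 2.4307 + 0.4585)^2
FOC: (2*5 + 2.0)*x = -2 + 2.0*(-2.4307 - 0.4585)
x^{k+1} = -0.6482
Step 2: z-update.
Minimize 1*z^2 - 4*z + (2.0/2)*(-0.6482 - z + 0.4585)^2
FOC: (2*1 + 2.0)*z = 4 + 2.0*(-0.6482 + 0.4585)
z^{k+1} = 0.9052
Step 3: u-update.
u^{k+1} = 0.4585 - 0.6482 - 0.9052 = -1.0949
Step 4: Primal residual = |-0.6482 - 0.9052| = 1.5534


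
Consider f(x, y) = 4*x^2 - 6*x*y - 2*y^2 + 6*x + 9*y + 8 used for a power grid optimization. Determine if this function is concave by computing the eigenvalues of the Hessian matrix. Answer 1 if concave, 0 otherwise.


The Hessian of f(x,y) = 4*x^2 - 6*x*y - 2*y^2 + 6*x + 9*y + 8 is:
H = [[8, -6], [-6, -4]]
Trace = 8 - 4 = 4
Determinant = 8*-4 - (-6)^2 = -68
Discriminant = (4)^2 - 4*-68 = 288.0
Eigenvalues: lambda_1 = -6.4853, lambda_2 = 10.4853
The function is not concave.

0


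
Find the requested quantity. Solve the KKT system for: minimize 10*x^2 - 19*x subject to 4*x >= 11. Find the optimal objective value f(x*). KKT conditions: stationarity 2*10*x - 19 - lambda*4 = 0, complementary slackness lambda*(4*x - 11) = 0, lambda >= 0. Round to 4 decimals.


Step 1: Try lambda = 0 (constraint inactive).
x_unc = 19/(2*10) = 0.95
Check: 4*0.95 = 3.8 < 11 -- violated!
Step 2: Constraint must be active: 4*x = 11
x* = 11/4 = 2.75
lambda = (2*10*2.75 - 19)/4 = 9.0
Step 3: Compute optimal value.
f(x*) = 10*2.75^2 - 19*2.75 = 23.375


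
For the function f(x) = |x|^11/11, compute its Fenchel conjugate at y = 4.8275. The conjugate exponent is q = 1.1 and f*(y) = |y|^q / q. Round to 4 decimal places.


The conjugate exponent q satisfies 1/p + 1/q = 1.
p = 11, so q = 11/(11 - 1) = 1.1
|y|^q = 4.8275^1.1 = 5.6506
f*(4.8275) = 5.6506 / 1.1 = 5.1369


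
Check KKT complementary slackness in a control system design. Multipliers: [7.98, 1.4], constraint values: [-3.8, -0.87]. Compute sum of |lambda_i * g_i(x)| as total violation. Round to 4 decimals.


KKT complementary slackness check:
lambda_1 * g_1 = 7.98 * -3.8 = -30.324
lambda_2 * g_2 = 1.4 * -0.87 = -1.218
Total violation = 30.324 + 1.218 = 31.542


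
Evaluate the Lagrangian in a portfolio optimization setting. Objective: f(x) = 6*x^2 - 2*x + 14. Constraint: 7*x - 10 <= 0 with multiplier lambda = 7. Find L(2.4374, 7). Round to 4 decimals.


Step 1: Evaluate f(x).
f(2.4374) = 6*2.4374^2 - 2*2.4374 + 14 = 44.7707
Step 2: Evaluate g(x).
g(2.4374) = 7*2.4374 - 10 = 7.0618
Step 3: Compute Lagrangian.
L = 44.7707 + 7*7.0618 = 94.2033


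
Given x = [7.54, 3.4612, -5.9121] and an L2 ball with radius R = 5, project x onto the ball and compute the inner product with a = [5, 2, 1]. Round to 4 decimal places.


Step 1: Compute ||x|| (intermediates to 6 decimals).
||x|| = sqrt(7.54^2 + 3.4612^2 + (-5.9121)^2) = 10.187464
Step 2: Project.
Since ||x|| > R, scale = R/||x|| = 5/10.187464 = 0.490799, proj(x) = scale * x
proj(x) = [3.700624, 1.698753, -2.901653]
Step 3: Dot product.
a^T * proj(x) = 5*3.700624 + 2*1.698753 + 1*(-2.901653) = 18.999


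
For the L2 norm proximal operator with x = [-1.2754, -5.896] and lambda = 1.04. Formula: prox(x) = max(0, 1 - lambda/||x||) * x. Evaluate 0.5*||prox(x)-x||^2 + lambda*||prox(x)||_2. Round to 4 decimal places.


Step 1: Compute ||x||.
||x|| = 6.0324
Step 2: Compute scaling factor.
scale = max(0, 1 - 1.04/6.0324) = 0.8276
Step 3: prox(x) = [-1.0555, -4.8795]
||prox(x)|| = 4.9924
Step 4: Proximal objective.
0.5*||prox-x||^2 = 0.5408
lambda*||prox|| = 5.1921
Total = 5.7329


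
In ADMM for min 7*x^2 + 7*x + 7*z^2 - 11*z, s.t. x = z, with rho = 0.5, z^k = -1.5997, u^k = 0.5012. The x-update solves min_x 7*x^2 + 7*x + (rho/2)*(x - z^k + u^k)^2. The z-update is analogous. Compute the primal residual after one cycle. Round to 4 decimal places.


ADMM iteration with rho = 0.5, z^k = -1.5997, u^k = 0.5012
Step 1: x-update.
Minimize 7*x^2 + 7*x + (0.5/2)*(x + 1.5997 + 0.5012)^2
FOC: (2*7 + 0.5)*x = -7 + 0.5*(-1.5997 - 0.5012)
x^{k+1} = -0.5552
Step 2: z-update.
Minimize 7*z^2 - 11*z + (0.5/2)*(-0.5552 - z + 0.5012)^2
FOC: (2*7 + 0.5)*z = 11 + 0.5*(-0.5552 + 0.5012)
z^{k+1} = 0.7568
Step 3: u-update.
u^{k+1} = 0.5012 - 0.5552 - 0.7568 = -0.8108
Step 4: Primal residual = |-0.5552 - 0.7568| = 1.312
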